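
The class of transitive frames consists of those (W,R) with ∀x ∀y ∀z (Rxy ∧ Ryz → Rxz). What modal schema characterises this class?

The condition is transitivity. The 4 schema □r → □□r defines it.

□r → □□r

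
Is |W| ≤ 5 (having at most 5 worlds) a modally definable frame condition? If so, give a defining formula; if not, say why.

Not definable by any modal formula

Modal frame validity is preserved under disjoint unions.
Any modal formula valid on each of 6 disjoint one-world frames is valid on their disjoint union (validity is preserved under disjoint unions). Each one-world frame has |W|=1≤5, but the union has |W|=6.
So the class is not modally definable.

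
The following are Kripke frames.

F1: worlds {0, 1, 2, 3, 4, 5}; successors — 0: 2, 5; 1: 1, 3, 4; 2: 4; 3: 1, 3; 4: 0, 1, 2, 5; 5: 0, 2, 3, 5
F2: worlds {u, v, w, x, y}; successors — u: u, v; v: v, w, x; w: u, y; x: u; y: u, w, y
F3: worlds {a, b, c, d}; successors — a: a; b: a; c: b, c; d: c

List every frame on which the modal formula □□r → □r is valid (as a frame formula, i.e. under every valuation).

F2, F3

The schema corresponds to density: ∀x ∀y (Rxy → ∃z (Rxz ∧ Rzy)).
F1: fails — R24 but no z with R2z and Rz4.
F2: condition met.
F3: condition met.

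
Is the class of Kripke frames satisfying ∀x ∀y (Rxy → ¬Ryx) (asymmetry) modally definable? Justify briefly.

If a class were modally definable it would be closed under surjective bounded morphisms (Goldblatt–Thomason).
The 3-cycle (worlds a,b,c with a→b→c→a) is asymmetric. Mapping every world to a single reflexive point • is a surjective bounded morphism, and the reflexive point is not asymmetric (R•• but asymmetry requires ¬R••).
So no modal formula (or set of formulas) defines exactly the asymmetric frames.

Not modally definable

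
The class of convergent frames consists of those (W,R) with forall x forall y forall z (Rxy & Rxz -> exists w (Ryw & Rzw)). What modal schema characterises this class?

◇□ψ → □◇ψ

This is convergence; the standard corresponding axiom is .2: ◇□ψ → □◇ψ.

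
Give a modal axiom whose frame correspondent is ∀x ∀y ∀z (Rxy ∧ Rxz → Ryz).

◇r → □◇r

The condition is the Euclidean property. The 5 schema ◇r → □◇r defines it.
Suppose ◇r→□◇r is valid. Take Rxy, Rxz and set V(r)={y}. Then ◇r at x, so □◇r at x, so ◇r at z, so some w with Rzw has r; w=y, i.e. Rzy. By symmetry of the argument, Ryz.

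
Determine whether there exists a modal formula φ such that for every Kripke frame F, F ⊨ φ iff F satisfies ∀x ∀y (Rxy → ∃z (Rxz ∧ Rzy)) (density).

Yes — defined by □□r → □r

The condition is density. A defining modal formula is □□r → □r.
Suppose □□r→□r is valid. Take Rxy and set V(r)={w : xR²w}. Then □□r at x, so □r at x, so r at y, i.e. ∃z(Rxz∧Rzy).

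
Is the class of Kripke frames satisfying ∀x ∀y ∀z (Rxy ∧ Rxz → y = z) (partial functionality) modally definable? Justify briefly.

Yes — defined by ◇p → □p

The condition is partial functionality. A defining modal formula is ◇p → □p.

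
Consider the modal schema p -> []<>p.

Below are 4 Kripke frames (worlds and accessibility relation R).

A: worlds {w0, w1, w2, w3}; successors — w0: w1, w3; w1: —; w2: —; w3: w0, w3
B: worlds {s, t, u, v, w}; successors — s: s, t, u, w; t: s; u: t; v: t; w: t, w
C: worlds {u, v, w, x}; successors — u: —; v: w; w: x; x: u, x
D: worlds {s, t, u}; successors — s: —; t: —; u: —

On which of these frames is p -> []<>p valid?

Frame correspondent (Sahlqvist): forall x forall y (Rxy -> Ryx) — i.e. symmetry.
A: fails — Rw0w1 but not Rw1w0.
B: fails — Rwt but not Rtw.
C: fails — Rxu but not Rux.
D: ✓.

D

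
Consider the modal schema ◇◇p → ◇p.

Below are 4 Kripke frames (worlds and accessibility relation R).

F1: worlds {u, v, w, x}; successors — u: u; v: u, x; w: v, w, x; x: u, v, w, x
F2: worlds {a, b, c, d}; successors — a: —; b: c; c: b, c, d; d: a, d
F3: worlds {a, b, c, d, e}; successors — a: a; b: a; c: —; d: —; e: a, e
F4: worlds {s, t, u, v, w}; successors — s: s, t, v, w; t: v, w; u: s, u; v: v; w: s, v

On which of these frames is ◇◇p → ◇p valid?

F3

The schema corresponds to transitivity: ∀x ∀y ∀z (Rxy ∧ Ryz → Rxz).
F1: fails — Rwx and Rxu but not Rwu.
F2: fails — Rbc and Rcd but not Rbd.
F3: holds.
F4: fails — Rus and Rsv but not Ruv.
Valid on: F3.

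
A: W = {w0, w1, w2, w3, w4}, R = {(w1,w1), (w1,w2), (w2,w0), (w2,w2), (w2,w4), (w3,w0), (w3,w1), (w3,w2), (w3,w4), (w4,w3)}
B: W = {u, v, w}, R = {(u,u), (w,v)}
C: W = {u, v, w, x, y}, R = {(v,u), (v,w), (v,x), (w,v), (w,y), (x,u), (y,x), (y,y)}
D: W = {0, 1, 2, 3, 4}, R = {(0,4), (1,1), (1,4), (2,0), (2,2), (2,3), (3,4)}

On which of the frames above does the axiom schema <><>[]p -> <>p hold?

B

The schema corresponds to a generalized confluence (Geach) condition: forall x forall y (x R^2 y -> exists w (yRw & xRw)).
A: fails — w1R²w0 but no w with w0Rw and w1Rw.
B: satisfies the condition.
C: fails — vR²u but no t with uRt and vRt.
D: fails — 1R²4 but no w with 4Rw and 1Rw.
Valid on: B.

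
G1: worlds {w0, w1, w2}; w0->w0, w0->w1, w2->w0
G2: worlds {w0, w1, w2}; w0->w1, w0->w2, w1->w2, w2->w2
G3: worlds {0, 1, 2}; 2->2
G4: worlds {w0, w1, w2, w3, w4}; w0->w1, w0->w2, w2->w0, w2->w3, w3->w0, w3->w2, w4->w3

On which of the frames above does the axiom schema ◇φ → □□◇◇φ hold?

Frame correspondent (Sahlqvist): ∀x ∀y ∀z ((xRy ∧ xR²z) → ∃w (y = w ∧ zR²w)) — i.e. a generalized confluence (Geach) condition.
G1: fails — w0Rw0, w0R²w1 but no w with w0=w and w1R²w.
G2: fails — w0Rw1, w0R²w2 but no w with w1=w and w2R²w.
G3: holds.
G4: fails — w0Rw1, w0R²w0 but no w with w1=w and w0R²w.

G3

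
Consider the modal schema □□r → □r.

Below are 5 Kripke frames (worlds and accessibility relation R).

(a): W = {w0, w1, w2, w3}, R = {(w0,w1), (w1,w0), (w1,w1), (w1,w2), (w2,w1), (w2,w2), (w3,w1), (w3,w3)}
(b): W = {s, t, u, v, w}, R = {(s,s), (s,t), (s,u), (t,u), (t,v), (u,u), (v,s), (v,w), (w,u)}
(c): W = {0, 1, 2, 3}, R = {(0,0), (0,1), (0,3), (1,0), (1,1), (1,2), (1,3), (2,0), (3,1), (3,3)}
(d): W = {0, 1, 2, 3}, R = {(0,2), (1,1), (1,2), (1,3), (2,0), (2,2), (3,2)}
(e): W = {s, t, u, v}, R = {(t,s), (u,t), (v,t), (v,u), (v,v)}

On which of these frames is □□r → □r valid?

The schema corresponds to density: ∀x ∀y (Rxy → ∃z (Rxz ∧ Rzy)).
(a): ✓.
(b): fails — Rtv but no z with Rtz and Rzv.
(c): ✓.
(d): ✓.
(e): fails — Rut but no z with Ruz and Rzt.
Valid on: (a), (c), (d).

(a), (c), (d)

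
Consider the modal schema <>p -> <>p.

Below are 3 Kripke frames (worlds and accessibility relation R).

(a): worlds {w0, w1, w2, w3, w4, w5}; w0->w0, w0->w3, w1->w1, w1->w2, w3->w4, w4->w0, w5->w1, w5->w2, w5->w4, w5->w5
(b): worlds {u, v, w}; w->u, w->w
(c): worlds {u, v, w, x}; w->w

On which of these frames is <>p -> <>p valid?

(a), (b), (c)

This is the axiom for a generalized confluence (Geach) condition; its first-order frame correspondent is forall x forall y (xRy -> exists w (y = w & xRw)).
(a): satisfies the condition.
(b): satisfies the condition.
(c): satisfies the condition.
Valid on: (a), (b), (c).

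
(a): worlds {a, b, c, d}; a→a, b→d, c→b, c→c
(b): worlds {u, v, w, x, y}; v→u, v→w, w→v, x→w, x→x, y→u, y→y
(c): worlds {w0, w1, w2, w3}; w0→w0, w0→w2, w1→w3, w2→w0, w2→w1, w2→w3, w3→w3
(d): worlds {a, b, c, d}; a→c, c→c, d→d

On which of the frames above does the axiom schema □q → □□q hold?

(d)

The schema corresponds to transitivity: ∀x ∀y ∀z (Rxy ∧ Ryz → Rxz).
(a): fails — Rcb and Rbd but not Rcd.
(b): fails — Rxw and Rwv but not Rxv.
(c): fails — Rw0w2 and Rw2w1 but not Rw0w1.
(d): ✓.
Valid on: (d).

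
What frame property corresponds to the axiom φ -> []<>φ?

symmetry: forall x forall y (Rxy -> Ryx)

Suppose φ→□◇φ is valid. Take Rxy and set V(φ)={x}. Then φ at x, so □◇φ at x, so ◇φ at y, so some z with Ryz has φ; z=x, i.e. Ryx.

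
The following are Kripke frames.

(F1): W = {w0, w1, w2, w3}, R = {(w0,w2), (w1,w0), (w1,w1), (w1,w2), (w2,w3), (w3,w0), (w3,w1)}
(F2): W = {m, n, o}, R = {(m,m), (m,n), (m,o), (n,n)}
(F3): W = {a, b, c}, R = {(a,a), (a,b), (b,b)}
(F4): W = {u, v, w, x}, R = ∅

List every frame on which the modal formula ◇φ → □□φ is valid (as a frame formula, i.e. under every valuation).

(F4)

This is the axiom for a generalized confluence (Geach) condition; its first-order frame correspondent is ∀x ∀y ∀z ((xRy ∧ xR²z) → ∃w (y = w ∧ z = w)).
(F1): fails — w0Rw2, w0R²w3 but w2 ≠ w3.
(F2): fails — mRm, mR²n but m ≠ n.
(F3): fails — aRa, aR²b but a ≠ b.
(F4): condition met.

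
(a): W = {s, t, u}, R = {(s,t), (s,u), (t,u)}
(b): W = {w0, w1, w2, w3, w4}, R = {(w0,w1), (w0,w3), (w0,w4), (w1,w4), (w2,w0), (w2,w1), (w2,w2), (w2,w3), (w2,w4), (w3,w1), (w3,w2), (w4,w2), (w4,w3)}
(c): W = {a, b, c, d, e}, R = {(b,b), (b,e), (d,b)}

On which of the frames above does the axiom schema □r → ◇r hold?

Frame correspondent (Sahlqvist): ∀x ∃y Rxy — i.e. seriality.
(a): fails — world u has no successor.
(b): satisfies the condition.
(c): fails — world a has no successor.

(b)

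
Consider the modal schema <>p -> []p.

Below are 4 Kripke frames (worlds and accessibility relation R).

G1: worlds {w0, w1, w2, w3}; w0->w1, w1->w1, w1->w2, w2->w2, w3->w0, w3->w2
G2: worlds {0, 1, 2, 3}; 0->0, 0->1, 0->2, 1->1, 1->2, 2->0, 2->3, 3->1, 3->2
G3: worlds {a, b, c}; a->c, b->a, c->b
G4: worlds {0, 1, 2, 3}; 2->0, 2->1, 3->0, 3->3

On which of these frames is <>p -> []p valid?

G3

Frame correspondent (Sahlqvist): forall x forall y forall z (Rxy & Rxz -> y = z) — i.e. partial functionality.
G1: fails — w1 sees both w1 and w2.
G2: fails — 0 sees both 0 and 1.
G3: satisfies the condition.
G4: fails — 2 sees both 0 and 1.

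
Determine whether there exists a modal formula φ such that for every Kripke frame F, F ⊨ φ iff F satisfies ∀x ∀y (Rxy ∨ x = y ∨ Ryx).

Not modally definable

Any modally definable frame class is closed under disjoint unions.
Take 3 disjoint single-world reflexive frames: each is trivially connected, but their disjoint union has 3 worlds with no edge between distinct components, so it is not connected.
So no modal formula (or set of formulas) defines exactly the connected frames.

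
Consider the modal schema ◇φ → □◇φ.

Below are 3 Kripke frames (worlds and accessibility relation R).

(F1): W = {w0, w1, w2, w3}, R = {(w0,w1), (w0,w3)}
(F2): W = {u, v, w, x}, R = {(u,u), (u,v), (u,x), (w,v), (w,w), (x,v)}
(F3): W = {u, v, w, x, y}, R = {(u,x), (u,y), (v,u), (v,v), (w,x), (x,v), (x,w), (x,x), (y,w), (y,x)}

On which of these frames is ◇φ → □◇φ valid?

none

This is the axiom for the Euclidean property; its first-order frame correspondent is ∀x ∀y ∀z (Rxy ∧ Rxz → Ryz).
(F1): fails — Rw0w1 and Rw0w1 but not Rw1w1.
(F2): fails — Ruv and Ruv but not Rvv.
(F3): fails — Rux and Ruy but not Rxy.
Valid on no frame.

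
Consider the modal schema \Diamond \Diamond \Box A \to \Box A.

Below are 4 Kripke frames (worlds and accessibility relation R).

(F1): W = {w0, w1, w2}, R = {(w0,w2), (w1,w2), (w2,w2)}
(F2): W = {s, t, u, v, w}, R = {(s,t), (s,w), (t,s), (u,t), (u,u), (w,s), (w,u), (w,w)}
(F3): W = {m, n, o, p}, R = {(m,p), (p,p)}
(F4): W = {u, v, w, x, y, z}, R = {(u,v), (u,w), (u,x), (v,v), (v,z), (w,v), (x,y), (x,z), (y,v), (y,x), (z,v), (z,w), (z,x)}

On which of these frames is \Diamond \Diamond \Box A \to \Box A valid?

(F1), (F3)

The schema corresponds to a generalized confluence (Geach) condition: \forall x \forall y \forall z ((x R^2 y \wedge xRz) \to \exists w (yRw \wedge z = w)).
(F1): holds.
(F2): fails — sR²u, sRw but no w* with uRw* and w=w*.
(F3): holds.
(F4): fails — uR²v, uRw but no t with vRt and w=t.
Valid on: (F1), (F3).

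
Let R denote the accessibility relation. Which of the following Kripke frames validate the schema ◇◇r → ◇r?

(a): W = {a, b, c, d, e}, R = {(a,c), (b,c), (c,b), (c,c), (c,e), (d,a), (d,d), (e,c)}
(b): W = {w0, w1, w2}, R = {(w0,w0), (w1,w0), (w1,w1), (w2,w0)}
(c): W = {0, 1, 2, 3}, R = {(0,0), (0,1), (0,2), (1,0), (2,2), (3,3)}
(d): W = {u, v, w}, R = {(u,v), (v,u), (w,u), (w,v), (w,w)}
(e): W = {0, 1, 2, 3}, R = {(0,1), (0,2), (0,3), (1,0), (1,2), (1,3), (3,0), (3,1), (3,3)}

Frame correspondent (Sahlqvist): ∀x ∀y ∀z (Rxy ∧ Ryz → Rxz) — i.e. transitivity.
(a): fails — Rbc and Rcb but not Rbb.
(b): holds.
(c): fails — R10 and R02 but not R12.
(d): fails — Ruv and Rvu but not Ruu.
(e): fails — R10 and R01 but not R11.

(b)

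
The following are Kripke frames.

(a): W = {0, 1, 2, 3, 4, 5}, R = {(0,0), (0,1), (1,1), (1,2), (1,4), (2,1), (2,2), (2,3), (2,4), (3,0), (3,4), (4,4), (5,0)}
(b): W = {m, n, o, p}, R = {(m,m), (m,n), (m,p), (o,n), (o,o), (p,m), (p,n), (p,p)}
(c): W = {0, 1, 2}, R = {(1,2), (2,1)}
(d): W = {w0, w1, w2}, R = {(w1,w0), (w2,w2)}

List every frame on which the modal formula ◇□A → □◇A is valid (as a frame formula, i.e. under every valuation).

Frame correspondent (Sahlqvist): ∀x ∀y ∀z (Rxy ∧ Rxz → ∃w (Ryw ∧ Rzw)) — i.e. convergence.
(a): fails — R34 and R30 but 4 and 0 have no common successor.
(b): fails — Rmm and Rmn but m and n have no common successor.
(c): holds.
(d): fails — Rw1w0 and Rw1w0 but w0 and w0 have no common successor.

(c)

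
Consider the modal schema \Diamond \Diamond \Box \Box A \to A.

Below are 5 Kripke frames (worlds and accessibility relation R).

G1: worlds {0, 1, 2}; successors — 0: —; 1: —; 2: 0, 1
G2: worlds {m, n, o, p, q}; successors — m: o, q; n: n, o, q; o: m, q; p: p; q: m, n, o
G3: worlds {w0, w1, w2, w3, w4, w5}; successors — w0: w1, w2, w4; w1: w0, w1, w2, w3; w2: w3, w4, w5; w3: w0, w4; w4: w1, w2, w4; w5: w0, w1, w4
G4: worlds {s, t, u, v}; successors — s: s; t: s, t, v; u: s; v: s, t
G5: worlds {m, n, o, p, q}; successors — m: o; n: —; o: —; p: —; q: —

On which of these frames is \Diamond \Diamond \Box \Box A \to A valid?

The schema corresponds to a generalized confluence (Geach) condition: \forall x \forall y (x R^2 y \to \exists w (y R^2 w \wedge x = w)).
G1: holds.
G2: holds.
G3: fails — w0R²w3 but no w with w3R²w and w0=w.
G4: fails — tR²s but no w with sR²w and t=w.
G5: holds.
Valid on: G1, G2, G5.

G1, G2, G5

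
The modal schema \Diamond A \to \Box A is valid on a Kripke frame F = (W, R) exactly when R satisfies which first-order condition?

Suppose ◇A→□A is valid. Take Rxy, Rxz and set V(A)={y}. Then ◇A at x, so □A at x, so A at z, i.e. z=y.

Partial functionality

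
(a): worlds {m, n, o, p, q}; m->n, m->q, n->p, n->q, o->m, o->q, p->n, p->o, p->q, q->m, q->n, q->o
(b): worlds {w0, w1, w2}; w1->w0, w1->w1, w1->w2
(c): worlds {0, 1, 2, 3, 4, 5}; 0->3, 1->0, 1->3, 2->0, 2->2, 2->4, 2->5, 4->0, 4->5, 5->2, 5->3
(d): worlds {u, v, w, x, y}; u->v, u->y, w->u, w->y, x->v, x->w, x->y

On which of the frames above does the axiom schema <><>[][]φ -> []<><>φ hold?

(a)

This is the axiom for a generalized confluence (Geach) condition; its first-order frame correspondent is forall x forall y forall z ((x R^2 y & xRz) -> exists w (y R^2 w & z R^2 w)).
(a): satisfies the condition.
(b): fails — w1R²w0, w1Rw0 but no w with w0R²w and w0R²w.
(c): fails — 1R²3, 1R0 but no w with 3R²w and 0R²w.
(d): fails — wR²v, wRu but no t with vR²t and uR²t.
Valid on: (a).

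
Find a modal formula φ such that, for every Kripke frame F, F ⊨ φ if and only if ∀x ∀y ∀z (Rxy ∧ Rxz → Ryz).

The condition is the Euclidean property. The 5 schema ◇p → □◇p defines it.

◇p → □◇p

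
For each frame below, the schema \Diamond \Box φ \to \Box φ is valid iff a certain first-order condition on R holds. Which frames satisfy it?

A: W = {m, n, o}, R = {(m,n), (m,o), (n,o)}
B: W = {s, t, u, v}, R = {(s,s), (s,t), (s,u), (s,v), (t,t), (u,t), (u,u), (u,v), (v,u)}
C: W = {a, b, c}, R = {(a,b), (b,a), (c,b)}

This is the axiom for the Euclidean property; its first-order frame correspondent is \forall x \forall y \forall z (Rxy \wedge Rxz \to Ryz).
A: fails — Rmo and Rmo but not Roo.
B: fails — Rsv and Rsv but not Rvv.
C: fails — Rab and Rab but not Rbb.
Valid on no frame.

none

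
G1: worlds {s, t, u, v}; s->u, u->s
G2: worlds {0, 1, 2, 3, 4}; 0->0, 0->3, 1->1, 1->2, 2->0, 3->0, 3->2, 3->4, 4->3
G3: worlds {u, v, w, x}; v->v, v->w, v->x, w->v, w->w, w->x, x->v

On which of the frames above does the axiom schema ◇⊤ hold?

Frame correspondent (Sahlqvist): ∀x ∃y Rxy — i.e. seriality.
G1: fails — world t has no successor.
G2: ✓.
G3: fails — world u has no successor.
Valid on: G2.

G2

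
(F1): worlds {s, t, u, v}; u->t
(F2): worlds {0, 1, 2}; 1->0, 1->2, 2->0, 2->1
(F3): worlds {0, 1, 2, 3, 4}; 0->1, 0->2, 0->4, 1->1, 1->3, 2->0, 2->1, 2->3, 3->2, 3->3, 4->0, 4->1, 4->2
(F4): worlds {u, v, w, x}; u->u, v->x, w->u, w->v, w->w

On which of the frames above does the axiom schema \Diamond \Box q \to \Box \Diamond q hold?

(F3)

This is the axiom for convergence; its first-order frame correspondent is \forall x \forall y \forall z (Rxy \wedge Rxz \to \exists w (Ryw \wedge Rzw)).
(F1): fails — Rut and Rut but t and t have no common successor.
(F2): fails — R12 and R10 but 2 and 0 have no common successor.
(F3): condition met.
(F4): fails — Rvx and Rvx but x and x have no common successor.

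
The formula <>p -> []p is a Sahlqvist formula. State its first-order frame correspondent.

Suppose ◇p→□p is valid. Take Rxy, Rxz and set V(p)={y}. Then ◇p at x, so □p at x, so p at z, i.e. z=y.

partial functionality: forall x forall y forall z (Rxy & Rxz -> y = z)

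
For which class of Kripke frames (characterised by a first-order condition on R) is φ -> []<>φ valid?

Symmetry

Suppose φ→□◇φ is valid. Take Rxy and set V(φ)={x}. Then φ at x, so □◇φ at x, so ◇φ at y, so some z with Ryz has φ; z=x, i.e. Ryx.
The converse is a direct semantic check.
Frame condition: forall x forall y (Rxy -> Ryx).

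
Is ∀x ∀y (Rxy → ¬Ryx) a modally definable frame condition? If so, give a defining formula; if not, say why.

Not definable by any modal formula

Modal frame validity is preserved under surjective bounded morphisms.
The 4-cycle (worlds a,b,c,d with a→b→c→d→a) is asymmetric. Mapping every world to a single reflexive point • is a surjective bounded morphism, and the reflexive point is not asymmetric (R•• but asymmetry requires ¬R••).
So the class is not modally definable.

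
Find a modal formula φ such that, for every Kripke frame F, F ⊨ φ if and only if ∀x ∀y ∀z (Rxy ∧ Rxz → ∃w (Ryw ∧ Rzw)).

This is convergence; the standard corresponding axiom is .2: ◇□q → □◇q.

◇□q → □◇q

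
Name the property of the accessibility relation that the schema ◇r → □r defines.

Partial functionality

Suppose ◇r→□r is valid. Take Rxy, Rxz and set V(r)={y}. Then ◇r at x, so □r at x, so r at z, i.e. z=y.
Conversely, on a frame with partial functionality the schema holds at every world under every valuation.
So the correspondent is partial functionality.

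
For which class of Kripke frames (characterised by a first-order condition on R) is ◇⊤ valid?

seriality

This is a form of the D axiom.
It corresponds to seriality: ∀x ∃y Rxy.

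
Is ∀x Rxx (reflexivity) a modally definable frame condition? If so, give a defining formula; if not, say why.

Yes: it is reflexivity, defined by the T schema □r → r.

Yes — defined by □r → r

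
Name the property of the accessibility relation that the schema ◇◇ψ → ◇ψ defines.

Transitivity

Replacing ψ by ¬ψ and contraposing gives the equivalent schema □ψ → □□ψ.
Suppose □ψ→□□ψ is valid. Take Rxy, Ryz and set V(ψ)={w : Rxw}. Then □ψ at x, so □□ψ at x, so □ψ at y, so ψ at z, i.e. Rxz.
Conversely, on a frame with transitivity the schema holds at every world under every valuation.
So the correspondent is transitivity.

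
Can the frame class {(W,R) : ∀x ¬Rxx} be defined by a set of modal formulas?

Modal frame validity is preserved under surjective bounded morphisms.
The 4-cycle (worlds w0,w1,w2,w3 with w0→w1→w2→w3→w0) is irreflexive, and the map sending every world to a single reflexive point • is a surjective bounded morphism (forth: every edge maps to (•,•); back: every world has a successor). So any modal formula valid on the 4-cycle is also valid on the reflexive point, which is not irreflexive.
Hence irreflexivity is not modally definable.

Not modally definable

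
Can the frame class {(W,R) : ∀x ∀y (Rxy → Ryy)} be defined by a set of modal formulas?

Definable; □(□p → p) defines it

The condition is shift-reflexivity. A defining modal formula is □(□p → p).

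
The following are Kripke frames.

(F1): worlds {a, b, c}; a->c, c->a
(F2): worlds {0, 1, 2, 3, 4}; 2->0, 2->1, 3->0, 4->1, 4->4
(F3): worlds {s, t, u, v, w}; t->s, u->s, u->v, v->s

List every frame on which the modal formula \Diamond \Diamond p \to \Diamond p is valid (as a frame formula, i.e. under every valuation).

This is the axiom for transitivity; its first-order frame correspondent is \forall x \forall y \forall z (Rxy \wedge Ryz \to Rxz).
(F1): fails — Rac and Rca but not Raa.
(F2): condition met.
(F3): condition met.
Valid on: (F2), (F3).

(F2), (F3)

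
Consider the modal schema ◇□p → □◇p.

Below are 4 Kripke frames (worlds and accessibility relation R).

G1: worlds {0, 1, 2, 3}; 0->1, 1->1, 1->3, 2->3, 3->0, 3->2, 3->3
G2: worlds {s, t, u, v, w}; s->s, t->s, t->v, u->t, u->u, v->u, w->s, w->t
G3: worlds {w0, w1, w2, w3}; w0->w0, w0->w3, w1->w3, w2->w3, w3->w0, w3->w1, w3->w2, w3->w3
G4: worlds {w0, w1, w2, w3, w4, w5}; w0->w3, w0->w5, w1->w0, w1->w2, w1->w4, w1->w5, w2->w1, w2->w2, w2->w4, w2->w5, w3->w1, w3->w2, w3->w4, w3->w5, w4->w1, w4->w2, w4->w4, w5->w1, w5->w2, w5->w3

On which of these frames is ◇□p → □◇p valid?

G3

This is the axiom for convergence; its first-order frame correspondent is ∀x ∀y ∀z (Rxy ∧ Rxz → ∃w (Ryw ∧ Rzw)).
G1: fails — R32 and R30 but 2 and 0 have no common successor.
G2: fails — Rtv and Rts but v and s have no common successor.
G3: ✓.
G4: fails — Rw1w4 and Rw1w0 but w4 and w0 have no common successor.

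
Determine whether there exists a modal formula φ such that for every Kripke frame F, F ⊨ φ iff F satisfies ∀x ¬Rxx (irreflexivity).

Modal frame validity is preserved under surjective bounded morphisms.
The 4-cycle (worlds w0,w1,w2,w3 with w0→w1→w2→w3→w0) is irreflexive, and the map sending every world to a single reflexive point • is a surjective bounded morphism (forth: every edge maps to (•,•); back: every world has a successor). So any modal formula valid on the 4-cycle is also valid on the reflexive point, which is not irreflexive.
Hence irreflexivity is not modally definable.

No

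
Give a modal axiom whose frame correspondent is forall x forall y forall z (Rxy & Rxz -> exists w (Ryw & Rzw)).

This is convergence; the standard corresponding axiom is .2: ◇□q → □◇q.
Suppose ◇□q→□◇q is valid. Take Rxy, Rxz and set V(q)={w : Ryw}. Then □q at y so ◇□q at x, so □◇q at x, so ◇q at z, giving w with Rzw and Ryw.

◇□q → □◇q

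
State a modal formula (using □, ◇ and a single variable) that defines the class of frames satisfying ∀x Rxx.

□ψ → ψ

The condition is reflexivity. The T schema □ψ → ψ defines it.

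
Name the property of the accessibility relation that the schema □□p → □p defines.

Density

Suppose □□p→□p is valid. Take Rxy and set V(p)={w : xR²w}. Then □□p at x, so □p at x, so p at y, i.e. ∃z(Rxz∧Rzy).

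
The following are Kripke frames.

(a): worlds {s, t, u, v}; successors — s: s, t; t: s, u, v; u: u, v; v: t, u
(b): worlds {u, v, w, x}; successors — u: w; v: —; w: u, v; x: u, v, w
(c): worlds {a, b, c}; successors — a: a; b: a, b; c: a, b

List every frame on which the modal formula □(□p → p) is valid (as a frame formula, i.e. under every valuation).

This is the axiom for shift-reflexivity; its first-order frame correspondent is ∀x ∀y (Rxy → Ryy).
(a): fails — Ruv but not Rvv.
(b): fails — Rxw but not Rww.
(c): condition met.

(c)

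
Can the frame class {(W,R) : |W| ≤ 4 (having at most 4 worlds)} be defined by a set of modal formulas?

No — not modally definable

If a class were modally definable it would be closed under disjoint unions (Goldblatt–Thomason).
Any modal formula valid on each of 5 disjoint one-world frames is valid on their disjoint union (validity is preserved under disjoint unions). Each one-world frame has |W|=1≤4, but the union has |W|=5.
So the class is not modally definable.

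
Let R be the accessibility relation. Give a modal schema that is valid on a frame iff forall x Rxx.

The condition is reflexivity. The T schema □p → p defines it.
Suppose □p→p is valid. At any x set V(p)={w : Rxw}. Then □p holds at x, so p holds at x, i.e. Rxx.

□p → p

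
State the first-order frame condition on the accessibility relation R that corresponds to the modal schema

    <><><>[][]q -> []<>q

This is a Sahlqvist (Geach-type) schema ◇^3□^2q → □^1◇^1q.
First-order correspondent: forall x forall y forall z ((x R^3 y & xRz) -> exists w (y R^2 w & zRw)).

forall x forall y forall z ((x R^3 y & xRz) -> exists w (y R^2 w & zRw))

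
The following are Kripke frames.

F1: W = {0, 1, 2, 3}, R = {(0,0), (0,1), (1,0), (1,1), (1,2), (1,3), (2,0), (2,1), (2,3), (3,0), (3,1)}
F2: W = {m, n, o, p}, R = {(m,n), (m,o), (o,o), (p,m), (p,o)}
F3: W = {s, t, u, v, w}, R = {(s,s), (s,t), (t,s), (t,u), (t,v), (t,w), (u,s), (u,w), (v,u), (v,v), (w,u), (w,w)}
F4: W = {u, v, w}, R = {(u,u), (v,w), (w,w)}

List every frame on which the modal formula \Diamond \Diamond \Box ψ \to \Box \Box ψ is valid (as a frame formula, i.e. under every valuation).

The schema corresponds to a generalized confluence (Geach) condition: \forall x \forall y \forall z ((x R^2 y \wedge x R^2 z) \to \exists w (yRw \wedge z = w)).
F1: fails — 0R²0, 0R²2 but no w with 0Rw and 2=w.
F2: fails — pR²n, pR²n but no w with nRw and n=w.
F3: fails — sR²s, sR²u but no w* with sRw* and u=w*.
F4: satisfies the condition.
Valid on: F4.

F4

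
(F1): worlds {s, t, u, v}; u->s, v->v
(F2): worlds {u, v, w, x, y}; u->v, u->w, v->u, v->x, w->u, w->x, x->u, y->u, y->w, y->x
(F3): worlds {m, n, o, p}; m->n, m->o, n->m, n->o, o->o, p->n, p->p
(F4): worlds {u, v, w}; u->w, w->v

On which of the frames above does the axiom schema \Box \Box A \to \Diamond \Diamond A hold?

(F2), (F3)

The schema corresponds to a generalized confluence (Geach) condition: \forall x \exists w (x R^2 w \wedge x R^2 w).
(F1): fails — at s but no w with sR²w and sR²w.
(F2): ✓.
(F3): ✓.
(F4): fails — at v but no t with vR²t and vR²t.
Valid on: (F2), (F3).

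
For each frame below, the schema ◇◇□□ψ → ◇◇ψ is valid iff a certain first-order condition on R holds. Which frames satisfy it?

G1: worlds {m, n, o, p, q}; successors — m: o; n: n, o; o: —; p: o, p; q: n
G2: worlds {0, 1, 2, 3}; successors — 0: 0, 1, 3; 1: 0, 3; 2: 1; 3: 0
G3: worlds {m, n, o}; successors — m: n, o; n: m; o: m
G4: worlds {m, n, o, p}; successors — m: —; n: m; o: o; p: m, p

G2, G3

The schema corresponds to a generalized confluence (Geach) condition: ∀x ∀y (xR²y → ∃w (yR²w ∧ xR²w)).
G1: fails — nR²o but no w with oR²w and nR²w.
G2: holds.
G3: holds.
G4: fails — pR²m but no w with mR²w and pR²w.
Valid on: G2, G3.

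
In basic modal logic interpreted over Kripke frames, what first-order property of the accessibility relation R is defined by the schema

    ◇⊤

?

seriality: ∀x ∃y Rxy

◇⊤ holds at w iff w has a successor, so frame-validity of ◇⊤ is exactly seriality. Equivalently via □A → ◇A:
Suppose □A→◇A is valid. At any x set V(A)=W. Then □A at x, so ◇A at x, so x has a successor.
Conversely, on a frame with seriality the schema holds at every world under every valuation.
Frame condition: ∀x ∃y Rxy.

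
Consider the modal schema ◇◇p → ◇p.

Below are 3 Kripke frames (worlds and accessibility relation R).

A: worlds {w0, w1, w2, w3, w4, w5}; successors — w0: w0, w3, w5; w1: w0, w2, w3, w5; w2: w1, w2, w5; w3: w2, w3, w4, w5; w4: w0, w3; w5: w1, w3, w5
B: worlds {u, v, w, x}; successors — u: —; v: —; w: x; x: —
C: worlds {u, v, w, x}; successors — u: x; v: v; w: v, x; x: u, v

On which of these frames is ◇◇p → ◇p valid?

B

This is the axiom for transitivity; its first-order frame correspondent is ∀x ∀y ∀z (Rxy ∧ Ryz → Rxz).
A: fails — Rw1w3 and Rw3w4 but not Rw1w4.
B: holds.
C: fails — Rwx and Rxu but not Rwu.
Valid on: B.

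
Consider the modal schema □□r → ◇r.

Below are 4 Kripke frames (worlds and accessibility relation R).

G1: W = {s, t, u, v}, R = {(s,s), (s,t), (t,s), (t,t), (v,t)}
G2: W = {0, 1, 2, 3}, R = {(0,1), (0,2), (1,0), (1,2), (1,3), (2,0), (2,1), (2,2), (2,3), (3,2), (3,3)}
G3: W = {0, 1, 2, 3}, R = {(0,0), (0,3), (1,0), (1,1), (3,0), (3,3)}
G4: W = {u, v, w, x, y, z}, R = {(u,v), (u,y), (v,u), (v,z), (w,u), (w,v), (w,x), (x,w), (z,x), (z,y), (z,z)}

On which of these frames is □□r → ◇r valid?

This is the axiom for a generalized confluence (Geach) condition; its first-order frame correspondent is ∀x ∃w (xR²w ∧ xRw).
G1: fails — at u but no w with uR²w and uRw.
G2: holds.
G3: fails — at 2 but no w with 2R²w and 2Rw.
G4: fails — at u but no t with uR²t and uRt.
Valid on: G2.

G2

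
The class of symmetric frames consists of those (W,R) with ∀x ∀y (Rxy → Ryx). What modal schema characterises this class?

r → □◇r

The condition is symmetry. The B schema r → □◇r defines it.
Suppose r→□◇r is valid. Take Rxy and set V(r)={x}. Then r at x, so □◇r at x, so ◇r at y, so some z with Ryz has r; z=x, i.e. Ryx.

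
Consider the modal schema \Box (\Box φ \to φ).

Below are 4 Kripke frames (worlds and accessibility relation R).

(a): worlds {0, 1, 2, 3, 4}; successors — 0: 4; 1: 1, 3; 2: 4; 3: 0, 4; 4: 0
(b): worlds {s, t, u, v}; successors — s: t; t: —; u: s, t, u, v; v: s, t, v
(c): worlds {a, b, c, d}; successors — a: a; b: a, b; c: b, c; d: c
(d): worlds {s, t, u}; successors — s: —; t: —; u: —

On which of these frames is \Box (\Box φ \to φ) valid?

The schema corresponds to shift-reflexivity: \forall x \forall y (Rxy \to Ryy).
(a): fails — R34 but not R44.
(b): fails — Rut but not Rtt.
(c): condition met.
(d): condition met.
Valid on: (c), (d).

(c), (d)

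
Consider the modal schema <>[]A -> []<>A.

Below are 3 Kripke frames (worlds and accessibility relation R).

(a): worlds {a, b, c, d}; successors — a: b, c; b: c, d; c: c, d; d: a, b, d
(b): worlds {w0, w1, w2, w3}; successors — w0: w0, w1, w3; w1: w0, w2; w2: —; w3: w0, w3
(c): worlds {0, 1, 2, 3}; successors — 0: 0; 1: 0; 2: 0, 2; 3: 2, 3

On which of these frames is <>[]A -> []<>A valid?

This is the axiom for convergence; its first-order frame correspondent is forall x forall y forall z (Rxy & Rxz -> exists w (Ryw & Rzw)).
(a): holds.
(b): fails — Rw1w2 and Rw1w2 but w2 and w2 have no common successor.
(c): holds.
Valid on: (a), (c).

(a), (c)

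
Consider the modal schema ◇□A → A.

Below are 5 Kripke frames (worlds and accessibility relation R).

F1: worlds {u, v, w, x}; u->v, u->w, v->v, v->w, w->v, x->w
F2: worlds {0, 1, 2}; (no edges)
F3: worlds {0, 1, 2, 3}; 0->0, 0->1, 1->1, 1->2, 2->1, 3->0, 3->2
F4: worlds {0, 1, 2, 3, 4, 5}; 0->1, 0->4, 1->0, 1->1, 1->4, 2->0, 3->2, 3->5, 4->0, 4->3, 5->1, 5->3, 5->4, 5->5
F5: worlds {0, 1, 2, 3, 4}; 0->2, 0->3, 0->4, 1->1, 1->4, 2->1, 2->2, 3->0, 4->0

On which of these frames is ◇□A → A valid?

F2

Frame correspondent (Sahlqvist): ∀x ∀y (Rxy → Ryx) — i.e. symmetry.
F1: fails — Ruv but not Rvu.
F2: condition met.
F3: fails — R32 but not R23.
F4: fails — R32 but not R23.
F5: fails — R02 but not R20.
Valid on: F2.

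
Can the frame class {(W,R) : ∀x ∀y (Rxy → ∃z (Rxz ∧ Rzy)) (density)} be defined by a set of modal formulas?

This is a Sahlqvist condition; the C4 axiom □□q → □q defines it.
Suppose □□q→□q is valid. Take Rxy and set V(q)={w : xR²w}. Then □□q at x, so □q at x, so q at y, i.e. ∃z(Rxz∧Rzy).

Yes — defined by □□q → □q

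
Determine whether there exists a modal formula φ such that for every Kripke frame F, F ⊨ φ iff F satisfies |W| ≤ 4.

Modal frame validity is preserved under disjoint unions.
Any modal formula valid on each of 5 disjoint one-world frames is valid on their disjoint union (validity is preserved under disjoint unions). Each one-world frame has |W|=1≤4, but the union has |W|=5.
Hence having at most 4 worlds is not modally definable.

Not modally definable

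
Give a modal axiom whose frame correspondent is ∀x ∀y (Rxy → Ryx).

This is symmetry; the standard corresponding axiom is B: q → □◇q.
Suppose q→□◇q is valid. Take Rxy and set V(q)={x}. Then q at x, so □◇q at x, so ◇q at y, so some z with Ryz has q; z=x, i.e. Ryx.

q → □◇q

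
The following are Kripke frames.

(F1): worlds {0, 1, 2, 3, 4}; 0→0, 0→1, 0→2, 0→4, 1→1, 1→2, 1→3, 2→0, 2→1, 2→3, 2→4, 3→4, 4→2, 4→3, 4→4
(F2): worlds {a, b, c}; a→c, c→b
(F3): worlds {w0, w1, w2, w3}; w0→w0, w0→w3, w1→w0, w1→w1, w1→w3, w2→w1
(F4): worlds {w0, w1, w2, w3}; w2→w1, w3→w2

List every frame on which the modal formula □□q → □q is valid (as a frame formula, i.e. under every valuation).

The schema corresponds to density: ∀x ∀y (Rxy → ∃z (Rxz ∧ Rzy)).
(F1): ✓.
(F2): fails — Rac but no z with Raz and Rzc.
(F3): ✓.
(F4): fails — Rw3w2 but no z with Rw3z and Rzw2.

(F1), (F3)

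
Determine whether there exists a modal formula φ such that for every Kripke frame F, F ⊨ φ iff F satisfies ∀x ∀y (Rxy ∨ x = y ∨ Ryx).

Any modally definable frame class is closed under disjoint unions.
Take 2 disjoint single-world reflexive frames: each is trivially connected, but their disjoint union has 2 worlds with no edge between distinct components, so it is not connected.
So no modal formula (or set of formulas) defines exactly the connected frames.

Not definable by any modal formula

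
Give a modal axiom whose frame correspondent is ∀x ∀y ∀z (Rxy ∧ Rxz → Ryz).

◇ψ → □◇ψ

This is the Euclidean property; the standard corresponding axiom is 5: ◇ψ → □◇ψ.
Suppose ◇ψ→□◇ψ is valid. Take Rxy, Rxz and set V(ψ)={y}. Then ◇ψ at x, so □◇ψ at x, so ◇ψ at z, so some w with Rzw has ψ; w=y, i.e. Rzy. By symmetry of the argument, Ryz.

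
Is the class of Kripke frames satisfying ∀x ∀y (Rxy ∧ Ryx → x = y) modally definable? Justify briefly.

No

If a class were modally definable it would be closed under surjective bounded morphisms (Goldblatt–Thomason).
The 8-cycle (worlds 0,1,2,3,4,5,6,7 with 0→1→2→3→4→5→6→7→0) is antisymmetric. Sending even-indexed worlds to s and odd-indexed worlds to t is a surjective bounded morphism onto the two-world frame with s↔t, which is not antisymmetric.
So the class is not modally definable.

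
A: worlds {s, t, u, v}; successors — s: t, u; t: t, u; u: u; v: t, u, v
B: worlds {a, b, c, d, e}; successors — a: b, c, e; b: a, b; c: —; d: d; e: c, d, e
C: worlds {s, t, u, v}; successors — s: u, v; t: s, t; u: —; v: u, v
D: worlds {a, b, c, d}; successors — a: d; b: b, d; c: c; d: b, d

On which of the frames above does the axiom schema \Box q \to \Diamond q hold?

Frame correspondent (Sahlqvist): \forall x \exists y Rxy — i.e. seriality.
A: condition met.
B: fails — world c has no successor.
C: fails — world u has no successor.
D: condition met.

A, D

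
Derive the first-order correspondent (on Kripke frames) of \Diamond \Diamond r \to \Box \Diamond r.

This is a Sahlqvist (Geach-type) schema ◇^2□^0r → □^1◇^1r.
Minimal-valuation argument: fix x; take any y with xR^2y and any z with xR^1z. Set V(r) to the set of worlds R-reachable from y in exactly 0 steps. Then □^0r holds at y, so the antecedent holds at x; validity forces ◇^1r at z, giving a w with zR^1w and yR^0w.
First-order correspondent: \forall x \forall y \forall z ((x R^2 y \wedge xRz) \to \exists w (y = w \wedge zRw)).

\forall x \forall y \forall z ((x R^2 y \wedge xRz) \to \exists w (y = w \wedge zRw))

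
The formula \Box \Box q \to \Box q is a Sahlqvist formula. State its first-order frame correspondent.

Density

This is the C4 axiom.
It corresponds to density: \forall x \forall y (Rxy \to \exists z (Rxz \wedge Rzy)).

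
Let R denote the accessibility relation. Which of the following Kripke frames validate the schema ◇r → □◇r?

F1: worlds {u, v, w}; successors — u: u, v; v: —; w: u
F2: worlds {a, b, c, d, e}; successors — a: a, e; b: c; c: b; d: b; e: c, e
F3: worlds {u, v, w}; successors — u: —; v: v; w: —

This is the axiom for the Euclidean property; its first-order frame correspondent is ∀x ∀y ∀z (Rxy ∧ Rxz → Ryz).
F1: fails — Ruv and Ruv but not Rvv.
F2: fails — Rae and Raa but not Rea.
F3: condition met.
Valid on: F3.

F3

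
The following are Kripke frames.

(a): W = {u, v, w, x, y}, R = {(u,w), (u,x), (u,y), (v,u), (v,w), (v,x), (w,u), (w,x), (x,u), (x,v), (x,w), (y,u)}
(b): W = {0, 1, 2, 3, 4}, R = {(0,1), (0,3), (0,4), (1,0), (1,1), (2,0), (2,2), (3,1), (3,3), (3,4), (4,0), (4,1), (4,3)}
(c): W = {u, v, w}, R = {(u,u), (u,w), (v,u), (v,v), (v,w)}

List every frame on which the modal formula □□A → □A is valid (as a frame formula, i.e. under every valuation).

The schema corresponds to density: ∀x ∀y (Rxy → ∃z (Rxz ∧ Rzy)).
(a): fails — Ruy but no z with Ruz and Rzy.
(b): satisfies the condition.
(c): satisfies the condition.

(b), (c)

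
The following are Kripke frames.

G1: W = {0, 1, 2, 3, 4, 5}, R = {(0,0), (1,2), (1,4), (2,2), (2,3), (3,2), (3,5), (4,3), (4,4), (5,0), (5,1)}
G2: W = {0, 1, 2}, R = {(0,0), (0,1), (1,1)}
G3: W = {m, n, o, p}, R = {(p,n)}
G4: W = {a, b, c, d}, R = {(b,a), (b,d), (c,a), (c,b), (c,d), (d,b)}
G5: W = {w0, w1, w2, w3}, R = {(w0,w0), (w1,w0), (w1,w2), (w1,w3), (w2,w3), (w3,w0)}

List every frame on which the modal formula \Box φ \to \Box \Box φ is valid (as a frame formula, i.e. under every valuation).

This is the axiom for transitivity; its first-order frame correspondent is \forall x \forall y \forall z (Rxy \wedge Ryz \to Rxz).
G1: fails — R32 and R23 but not R33.
G2: condition met.
G3: condition met.
G4: fails — Rdb and Rba but not Rda.
G5: fails — Rw2w3 and Rw3w0 but not Rw2w0.
Valid on: G2, G3.

G2, G3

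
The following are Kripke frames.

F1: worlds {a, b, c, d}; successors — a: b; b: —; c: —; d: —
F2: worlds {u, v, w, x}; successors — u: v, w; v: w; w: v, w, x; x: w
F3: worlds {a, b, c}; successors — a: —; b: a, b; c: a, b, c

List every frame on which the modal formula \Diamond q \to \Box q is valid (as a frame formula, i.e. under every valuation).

F1

The schema corresponds to partial functionality: \forall x \forall y \forall z (Rxy \wedge Rxz \to y = z).
F1: holds.
F2: fails — u sees both v and w.
F3: fails — b sees both a and b.
Valid on: F1.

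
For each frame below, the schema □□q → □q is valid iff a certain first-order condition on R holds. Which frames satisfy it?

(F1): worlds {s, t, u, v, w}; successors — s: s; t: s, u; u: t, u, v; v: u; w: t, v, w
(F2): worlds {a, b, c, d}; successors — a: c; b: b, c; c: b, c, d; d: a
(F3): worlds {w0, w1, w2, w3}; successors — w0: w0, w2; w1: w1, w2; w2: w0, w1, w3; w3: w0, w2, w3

(F1), (F3)

This is the axiom for density; its first-order frame correspondent is ∀x ∀y (Rxy → ∃z (Rxz ∧ Rzy)).
(F1): holds.
(F2): fails — Rda but no z with Rdz and Rza.
(F3): holds.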